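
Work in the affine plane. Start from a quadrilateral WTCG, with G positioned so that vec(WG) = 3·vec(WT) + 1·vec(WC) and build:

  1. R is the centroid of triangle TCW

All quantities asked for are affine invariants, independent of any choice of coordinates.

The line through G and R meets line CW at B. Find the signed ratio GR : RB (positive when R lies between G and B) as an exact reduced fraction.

GR:RB = 8

Work in coordinates with W = (0, 0), T = (1, 0), C = (0, 1), G = (3, 1).
1. R is the centroid of triangle TCW ⇒ R = (1/3, 1/3)
line GR meets CW at B = (0, 1/4)
R = G + t·(B−G) with t = 8/9, so GR:RB = 8/9:1/9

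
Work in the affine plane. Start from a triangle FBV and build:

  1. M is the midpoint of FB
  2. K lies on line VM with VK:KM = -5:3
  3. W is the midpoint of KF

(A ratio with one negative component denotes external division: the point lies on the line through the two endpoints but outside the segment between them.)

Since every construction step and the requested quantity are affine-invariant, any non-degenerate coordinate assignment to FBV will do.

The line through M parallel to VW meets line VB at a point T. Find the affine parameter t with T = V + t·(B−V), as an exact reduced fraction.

Set F = (0, 0), B = (1, 0), V = (0, 1); any affine frame gives the same invariant.
1. M is the midpoint of FB ⇒ M = (1/2, 0)
2. K lies on line VM with VK:KM = -5:3 ⇒ K = (5/4, -3/2)
3. W is the midpoint of KF ⇒ W = (5/8, -3/4)
through M parallel to VW: direction (5/8, -7/4); meets VB at T = (2/9, 7/9)
T = V + t·(B−V) with t = 2/9

t = 2/9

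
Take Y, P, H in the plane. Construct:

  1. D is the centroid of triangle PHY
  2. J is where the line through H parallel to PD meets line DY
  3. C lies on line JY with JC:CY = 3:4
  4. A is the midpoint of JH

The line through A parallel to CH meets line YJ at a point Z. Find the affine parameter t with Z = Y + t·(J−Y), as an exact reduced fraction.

t = 11/14

Set Y = (0, 0), P = (1, 0), H = (0, 1); any affine frame gives the same invariant.
1. D is the centroid of triangle PHY ⇒ D = (1/3, 1/3)
2. J is where the line through H parallel to PD meets line DY ⇒ J = (2/3, 2/3)
3. C lies on line JY with JC:CY = 3:4 ⇒ C = (8/21, 8/21)
4. A is the midpoint of JH ⇒ A = (1/3, 5/6)
through A parallel to CH: direction (-8/21, 13/21); meets YJ at Z = (11/21, 11/21)
Z = Y + t·(J−Y) with t = 11/14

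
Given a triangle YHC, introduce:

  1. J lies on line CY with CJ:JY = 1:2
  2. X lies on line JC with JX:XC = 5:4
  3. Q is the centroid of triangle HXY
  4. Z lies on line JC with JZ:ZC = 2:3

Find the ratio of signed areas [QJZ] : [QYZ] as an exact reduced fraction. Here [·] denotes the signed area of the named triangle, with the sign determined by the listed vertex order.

[QJZ]:[QYZ] = 1/6

Set Y = (0, 0), H = (1, 0), C = (0, 1); any affine frame gives the same invariant.
1. J lies on line CY with CJ:JY = 1:2 ⇒ J = (0, 2/3)
2. X lies on line JC with JX:XC = 5:4 ⇒ X = (0, 23/27)
3. Q is the centroid of triangle HXY ⇒ Q = (1/3, 23/81)
4. Z lies on line JC with JZ:ZC = 2:3 ⇒ Z = (0, 4/5)
2·[QJZ] = -2/45, 2·[QYZ] = -4/15
[QJZ]:[QYZ] = -2/45:-4/15 = 1/6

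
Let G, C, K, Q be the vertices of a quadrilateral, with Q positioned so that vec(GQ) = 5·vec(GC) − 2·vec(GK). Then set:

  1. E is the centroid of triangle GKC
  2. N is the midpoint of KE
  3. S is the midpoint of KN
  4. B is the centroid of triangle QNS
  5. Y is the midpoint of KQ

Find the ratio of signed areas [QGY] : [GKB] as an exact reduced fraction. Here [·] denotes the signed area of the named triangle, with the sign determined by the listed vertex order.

Choose coordinates G = (0, 0), C = (1, 0), K = (0, 1), Q = (5, -2).
1. E is the centroid of triangle GKC ⇒ E = (1/3, 1/3)
2. N is the midpoint of KE ⇒ N = (1/6, 2/3)
3. S is the midpoint of KN ⇒ S = (1/12, 5/6)
4. B is the centroid of triangle QNS ⇒ B = (7/4, -1/6)
5. Y is the midpoint of KQ ⇒ Y = (5/2, -1/2)
2·[QGY] = -5/2, 2·[GKB] = -7/4
[QGY]:[GKB] = -5/2:-7/4 = 10/7

[QGY]:[GKB] = 10/7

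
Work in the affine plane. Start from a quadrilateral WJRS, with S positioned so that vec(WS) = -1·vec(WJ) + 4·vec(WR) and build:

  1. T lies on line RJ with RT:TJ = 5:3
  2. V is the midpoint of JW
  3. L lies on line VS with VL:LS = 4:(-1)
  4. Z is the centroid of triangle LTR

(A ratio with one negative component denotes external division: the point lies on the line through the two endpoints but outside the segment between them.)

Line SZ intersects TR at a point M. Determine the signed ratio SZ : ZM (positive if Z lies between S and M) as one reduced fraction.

SZ:ZM = 19/17

Set W = (0, 0), J = (1, 0), R = (0, 1), S = (-1, 4); any affine frame gives the same invariant.
1. T lies on line RJ with RT:TJ = 5:3 ⇒ T = (5/8, 3/8)
2. V is the midpoint of JW ⇒ V = (1/2, 0)
3. L lies on line VS with VL:LS = 4:(-1) ⇒ L = (-3/2, 16/3)
4. Z is the centroid of triangle LTR ⇒ Z = (-7/24, 161/72)
line SZ meets TR at M = (13/38, 25/38)
Z = S + t·(M−S) with t = 19/36, so SZ:ZM = 19/36:17/36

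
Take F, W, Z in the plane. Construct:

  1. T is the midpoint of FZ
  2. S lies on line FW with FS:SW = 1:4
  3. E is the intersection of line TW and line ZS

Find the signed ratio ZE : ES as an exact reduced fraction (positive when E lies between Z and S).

Work in coordinates with F = (0, 0), W = (1, 0), Z = (0, 1).
1. T is the midpoint of FZ ⇒ T = (0, 1/2)
2. S lies on line FW with FS:SW = 1:4 ⇒ S = (1/5, 0)
3. E is the intersection of line TW and line ZS ⇒ E = (1/9, 4/9)
E = Z + t·(S−Z) with t = 5/9, so ZE:ES = t:(1−t) = 5/9:4/9

ZE:ES = 5/4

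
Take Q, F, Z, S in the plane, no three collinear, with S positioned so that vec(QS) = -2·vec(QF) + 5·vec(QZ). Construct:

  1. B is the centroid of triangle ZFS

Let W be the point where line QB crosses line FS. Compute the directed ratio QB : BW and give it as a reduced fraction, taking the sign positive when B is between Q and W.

Choose coordinates Q = (0, 0), F = (1, 0), Z = (0, 1), S = (-2, 5).
1. B is the centroid of triangle ZFS ⇒ B = (-1/3, 2)
line QB meets FS at W = (-5/13, 30/13)
B = Q + t·(W−Q) with t = 13/15, so QB:BW = 13/15:2/15

QB:BW = 13/2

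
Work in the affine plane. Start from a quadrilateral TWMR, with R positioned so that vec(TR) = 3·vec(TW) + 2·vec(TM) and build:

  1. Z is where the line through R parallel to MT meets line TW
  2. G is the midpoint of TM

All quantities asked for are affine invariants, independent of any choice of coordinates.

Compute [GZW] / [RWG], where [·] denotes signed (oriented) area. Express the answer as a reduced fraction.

[GZW]:[RWG] = 1/3

Assign T = (0, 0), W = (1, 0), M = (0, 1), R = (3, 2) — the answer is frame-independent, so this choice is without loss of generality.
1. Z is where the line through R parallel to MT meets line TW ⇒ Z = (3, 0)
2. G is the midpoint of TM ⇒ G = (0, 1/2)
2·[GZW] = -1, 2·[RWG] = -3
[GZW]:[RWG] = -1:-3 = 1/3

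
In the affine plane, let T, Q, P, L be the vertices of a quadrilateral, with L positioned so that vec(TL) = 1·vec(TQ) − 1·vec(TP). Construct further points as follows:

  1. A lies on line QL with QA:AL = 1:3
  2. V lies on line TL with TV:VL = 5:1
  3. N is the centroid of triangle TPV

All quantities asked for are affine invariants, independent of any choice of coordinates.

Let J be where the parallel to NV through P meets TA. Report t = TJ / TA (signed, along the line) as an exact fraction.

t = 20/27

Assign T = (0, 0), Q = (1, 0), P = (0, 1), L = (1, -1) — the answer is frame-independent, so this choice is without loss of generality.
1. A lies on line QL with QA:AL = 1:3 ⇒ A = (1, -1/4)
2. V lies on line TL with TV:VL = 5:1 ⇒ V = (5/6, -5/6)
3. N is the centroid of triangle TPV ⇒ N = (5/18, 1/18)
through P parallel to NV: direction (5/9, -8/9); meets TA at J = (20/27, -5/27)
J = T + t·(A−T) with t = 20/27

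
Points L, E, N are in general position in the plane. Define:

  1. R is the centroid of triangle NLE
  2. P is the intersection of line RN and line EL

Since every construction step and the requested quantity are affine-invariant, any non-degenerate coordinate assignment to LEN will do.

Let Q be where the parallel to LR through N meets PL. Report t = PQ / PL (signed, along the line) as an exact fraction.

t = 3

Assign L = (0, 0), E = (1, 0), N = (0, 1) — the answer is frame-independent, so this choice is without loss of generality.
1. R is the centroid of triangle NLE ⇒ R = (1/3, 1/3)
2. P is the intersection of line RN and line EL ⇒ P = (1/2, 0)
through N parallel to LR: direction (1/3, 1/3); meets PL at Q = (-1, 0)
Q = P + t·(L−P) with t = 3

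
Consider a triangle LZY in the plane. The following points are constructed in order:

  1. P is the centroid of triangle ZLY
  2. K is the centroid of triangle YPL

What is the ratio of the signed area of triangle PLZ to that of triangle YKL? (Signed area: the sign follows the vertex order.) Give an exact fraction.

Assign L = (0, 0), Z = (1, 0), Y = (0, 1) — the answer is frame-independent, so this choice is without loss of generality.
1. P is the centroid of triangle ZLY ⇒ P = (1/3, 1/3)
2. K is the centroid of triangle YPL ⇒ K = (1/9, 4/9)
2·[PLZ] = 1/3, 2·[YKL] = -1/9
[PLZ]:[YKL] = 1/3:-1/9 = -3

[PLZ]:[YKL] = -3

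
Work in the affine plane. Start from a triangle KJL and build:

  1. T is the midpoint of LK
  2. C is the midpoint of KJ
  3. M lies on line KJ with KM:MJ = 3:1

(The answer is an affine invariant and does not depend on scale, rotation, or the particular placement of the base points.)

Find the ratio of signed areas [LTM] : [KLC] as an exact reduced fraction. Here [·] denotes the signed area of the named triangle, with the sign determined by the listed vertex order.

[LTM]:[KLC] = -3/4

Work in coordinates with K = (0, 0), J = (1, 0), L = (0, 1).
1. T is the midpoint of LK ⇒ T = (0, 1/2)
2. C is the midpoint of KJ ⇒ C = (1/2, 0)
3. M lies on line KJ with KM:MJ = 3:1 ⇒ M = (3/4, 0)
2·[LTM] = 3/8, 2·[KLC] = -1/2
[LTM]:[KLC] = 3/8:-1/2 = -3/4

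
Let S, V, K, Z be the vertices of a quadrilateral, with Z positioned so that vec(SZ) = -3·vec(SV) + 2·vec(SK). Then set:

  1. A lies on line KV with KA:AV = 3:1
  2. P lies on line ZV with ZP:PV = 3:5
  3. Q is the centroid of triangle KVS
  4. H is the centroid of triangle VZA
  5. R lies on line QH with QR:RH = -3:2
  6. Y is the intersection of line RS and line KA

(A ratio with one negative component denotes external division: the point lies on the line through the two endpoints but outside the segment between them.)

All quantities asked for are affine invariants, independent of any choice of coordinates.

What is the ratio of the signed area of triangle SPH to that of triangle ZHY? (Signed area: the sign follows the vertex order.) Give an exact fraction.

[SPH]:[ZHY] = 29/312

Assign S = (0, 0), V = (1, 0), K = (0, 1), Z = (-3, 2) — the answer is frame-independent, so this choice is without loss of generality.
1. A lies on line KV with KA:AV = 3:1 ⇒ A = (3/4, 1/4)
2. P lies on line ZV with ZP:PV = 3:5 ⇒ P = (-3/2, 5/4)
3. Q is the centroid of triangle KVS ⇒ Q = (1/3, 1/3)
4. H is the centroid of triangle VZA ⇒ H = (-5/12, 3/4)
5. R lies on line QH with QR:RH = -3:2 ⇒ R = (-23/12, 19/12)
6. Y is the intersection of line RS and line KA ⇒ Y = (23/4, -19/4)
2·[SPH] = -29/48, 2·[ZHY] = -13/2
[SPH]:[ZHY] = -29/48:-13/2 = 29/312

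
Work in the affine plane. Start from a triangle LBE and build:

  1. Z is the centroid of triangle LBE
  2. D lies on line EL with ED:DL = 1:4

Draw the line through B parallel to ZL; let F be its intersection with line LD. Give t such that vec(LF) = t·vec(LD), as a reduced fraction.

t = -5/4

Set L = (0, 0), B = (1, 0), E = (0, 1); any affine frame gives the same invariant.
1. Z is the centroid of triangle LBE ⇒ Z = (1/3, 1/3)
2. D lies on line EL with ED:DL = 1:4 ⇒ D = (0, 4/5)
through B parallel to ZL: direction (-1/3, -1/3); meets LD at F = (0, -1)
F = L + t·(D−L) with t = -5/4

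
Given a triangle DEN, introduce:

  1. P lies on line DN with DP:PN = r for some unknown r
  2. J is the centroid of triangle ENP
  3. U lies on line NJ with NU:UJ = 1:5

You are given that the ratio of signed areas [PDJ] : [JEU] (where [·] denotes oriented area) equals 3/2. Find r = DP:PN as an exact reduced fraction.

r = 5/4

Work in coordinates with D = (0, 0), E = (1, 0), N = (0, 1).
1. With DP:PN = r, write λ = r/(r+1) so P = D + λ·(N−D); P is affine-linear in λ
2. J is the centroid of triangle ENP ⇒ J is an affine combination of earlier points and hence also affine-linear in λ
3. U lies on line NJ with NU:UJ = 1:5 ⇒ U is an affine combination of earlier points and hence also affine-linear in λ
Every point depending on P is an affine combination of P and λ-independent points, so each such coordinate is linear in λ; the λ² term in each signed area is a multiple of (N−D)×(N−D) = 0, so 2·[PDJ] and 2·[JEU] are each linear in λ. Evaluating at λ=0 and λ=1:
  2·[PDJ] = 1/3·λ,   2·[JEU] = -5/18·λ + 5/18
So [PDJ]:[JEU] = (1/3·λ) / (-5/18·λ + 5/18). Setting this equal to 3/2:
  1/3·λ = 3/2·(-5/18·λ + 5/18)  ⇒  λ = 5/9
Then r = λ/(1−λ) = (5/9)/(4/9) = 5/4. Check: with r = 5/4, P = (0, 5/9) and [PDJ]:[JEU] = 3/2 as required.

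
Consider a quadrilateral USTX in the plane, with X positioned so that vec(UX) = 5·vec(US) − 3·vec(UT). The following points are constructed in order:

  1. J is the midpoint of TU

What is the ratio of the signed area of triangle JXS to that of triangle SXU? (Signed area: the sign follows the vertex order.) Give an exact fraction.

Assign U = (0, 0), S = (1, 0), T = (0, 1), X = (5, -3) — the answer is frame-independent, so this choice is without loss of generality.
1. J is the midpoint of TU ⇒ J = (0, 1/2)
2·[JXS] = 1, 2·[SXU] = -3
[JXS]:[SXU] = 1:-3 = -1/3

[JXS]:[SXU] = -1/3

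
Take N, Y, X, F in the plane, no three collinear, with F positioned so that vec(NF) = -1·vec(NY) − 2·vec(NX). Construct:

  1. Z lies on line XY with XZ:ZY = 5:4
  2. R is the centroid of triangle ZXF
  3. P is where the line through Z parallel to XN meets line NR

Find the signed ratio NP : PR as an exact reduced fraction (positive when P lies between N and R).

Choose coordinates N = (0, 0), Y = (1, 0), X = (0, 1), F = (-1, -2).
1. Z lies on line XY with XZ:ZY = 5:4 ⇒ Z = (5/9, 4/9)
2. R is the centroid of triangle ZXF ⇒ R = (-4/27, -5/27)
3. P is where the line through Z parallel to XN meets line NR ⇒ P = (5/9, 25/36)
P = N + t·(R−N) with t = -15/4, so NP:PR = t:(1−t) = -15/4:19/4

NP:PR = -15/19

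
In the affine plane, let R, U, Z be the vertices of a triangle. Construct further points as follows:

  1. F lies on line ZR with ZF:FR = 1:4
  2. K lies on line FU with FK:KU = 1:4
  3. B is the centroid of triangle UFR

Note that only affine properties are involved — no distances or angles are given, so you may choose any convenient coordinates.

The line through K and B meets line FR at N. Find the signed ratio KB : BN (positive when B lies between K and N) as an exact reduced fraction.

KB:BN = -2/5

Set R = (0, 0), U = (1, 0), Z = (0, 1); any affine frame gives the same invariant.
1. F lies on line ZR with ZF:FR = 1:4 ⇒ F = (0, 4/5)
2. K lies on line FU with FK:KU = 1:4 ⇒ K = (1/5, 16/25)
3. B is the centroid of triangle UFR ⇒ B = (1/3, 4/15)
line KB meets FR at N = (0, 6/5)
B = K + t·(N−K) with t = -2/3, so KB:BN = -2/3:5/3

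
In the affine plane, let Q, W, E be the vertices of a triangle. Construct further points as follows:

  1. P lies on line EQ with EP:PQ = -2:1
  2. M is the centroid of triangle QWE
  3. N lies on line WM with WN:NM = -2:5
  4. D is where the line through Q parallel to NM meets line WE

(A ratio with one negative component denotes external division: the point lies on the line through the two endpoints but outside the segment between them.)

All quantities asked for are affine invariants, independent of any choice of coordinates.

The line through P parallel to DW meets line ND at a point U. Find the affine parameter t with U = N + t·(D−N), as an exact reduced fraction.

Set Q = (0, 0), W = (1, 0), E = (0, 1); any affine frame gives the same invariant.
1. P lies on line EQ with EP:PQ = -2:1 ⇒ P = (0, -1)
2. M is the centroid of triangle QWE ⇒ M = (1/3, 1/3)
3. N lies on line WM with WN:NM = -2:5 ⇒ N = (13/9, -2/9)
4. D is where the line through Q parallel to NM meets line WE ⇒ D = (2, -1)
through P parallel to DW: direction (-1, 1); meets ND at U = (7, -8)
U = N + t·(D−N) with t = 10

t = 10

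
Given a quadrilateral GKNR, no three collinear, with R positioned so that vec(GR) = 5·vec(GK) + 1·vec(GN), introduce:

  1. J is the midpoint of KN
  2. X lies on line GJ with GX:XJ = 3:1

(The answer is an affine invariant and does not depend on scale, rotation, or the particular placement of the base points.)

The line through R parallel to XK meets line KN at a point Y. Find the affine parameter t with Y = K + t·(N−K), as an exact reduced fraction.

t = 17/2

Set G = (0, 0), K = (1, 0), N = (0, 1), R = (5, 1); any affine frame gives the same invariant.
1. J is the midpoint of KN ⇒ J = (1/2, 1/2)
2. X lies on line GJ with GX:XJ = 3:1 ⇒ X = (3/8, 3/8)
through R parallel to XK: direction (5/8, -3/8); meets KN at Y = (-15/2, 17/2)
Y = K + t·(N−K) with t = 17/2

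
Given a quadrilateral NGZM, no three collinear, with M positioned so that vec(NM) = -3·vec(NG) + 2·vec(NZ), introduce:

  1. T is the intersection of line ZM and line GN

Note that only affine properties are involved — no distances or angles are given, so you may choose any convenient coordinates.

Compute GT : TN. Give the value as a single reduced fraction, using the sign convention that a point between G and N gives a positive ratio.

Set N = (0, 0), G = (1, 0), Z = (0, 1), M = (-3, 2); any affine frame gives the same invariant.
1. T is the intersection of line ZM and line GN ⇒ T = (3, 0)
T = G + t·(N−G) with t = -2, so GT:TN = t:(1−t) = -2:3

GT:TN = -2/3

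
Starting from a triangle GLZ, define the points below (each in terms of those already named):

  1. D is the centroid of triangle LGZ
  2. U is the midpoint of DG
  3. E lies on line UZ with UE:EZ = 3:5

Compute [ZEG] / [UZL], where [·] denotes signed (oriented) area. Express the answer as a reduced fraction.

[ZEG]:[UZL] = 5/32

Set G = (0, 0), L = (1, 0), Z = (0, 1); any affine frame gives the same invariant.
1. D is the centroid of triangle LGZ ⇒ D = (1/3, 1/3)
2. U is the midpoint of DG ⇒ U = (1/6, 1/6)
3. E lies on line UZ with UE:EZ = 3:5 ⇒ E = (5/48, 23/48)
2·[ZEG] = -5/48, 2·[UZL] = -2/3
[ZEG]:[UZL] = -5/48:-2/3 = 5/32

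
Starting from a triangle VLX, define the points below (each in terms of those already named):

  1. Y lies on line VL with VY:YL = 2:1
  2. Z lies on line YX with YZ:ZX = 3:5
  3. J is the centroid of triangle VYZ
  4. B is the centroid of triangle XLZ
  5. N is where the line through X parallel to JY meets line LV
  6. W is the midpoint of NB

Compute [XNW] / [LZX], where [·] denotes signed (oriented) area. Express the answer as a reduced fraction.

Set V = (0, 0), L = (1, 0), X = (0, 1); any affine frame gives the same invariant.
1. Y lies on line VL with VY:YL = 2:1 ⇒ Y = (2/3, 0)
2. Z lies on line YX with YZ:ZX = 3:5 ⇒ Z = (5/12, 3/8)
3. J is the centroid of triangle VYZ ⇒ J = (13/36, 1/8)
4. B is the centroid of triangle XLZ ⇒ B = (17/36, 11/24)
5. N is where the line through X parallel to JY meets line LV ⇒ N = (22/9, 0)
6. W is the midpoint of NB ⇒ W = (35/24, 11/48)
2·[XNW] = -23/54, 2·[LZX] = -5/24
[XNW]:[LZX] = -23/54:-5/24 = 92/45

[XNW]:[LZX] = 92/45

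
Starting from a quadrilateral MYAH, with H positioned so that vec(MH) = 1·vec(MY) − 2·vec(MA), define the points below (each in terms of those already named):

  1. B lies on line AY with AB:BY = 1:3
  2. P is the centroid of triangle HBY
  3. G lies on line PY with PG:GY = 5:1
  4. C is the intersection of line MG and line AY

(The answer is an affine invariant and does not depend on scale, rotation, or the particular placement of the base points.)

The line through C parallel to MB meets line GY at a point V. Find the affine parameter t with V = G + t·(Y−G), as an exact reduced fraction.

t = 53/8

Assign M = (0, 0), Y = (1, 0), A = (0, 1), H = (1, -2) — the answer is frame-independent, so this choice is without loss of generality.
1. B lies on line AY with AB:BY = 1:3 ⇒ B = (1/4, 3/4)
2. P is the centroid of triangle HBY ⇒ P = (3/4, -5/12)
3. G lies on line PY with PG:GY = 5:1 ⇒ G = (23/24, -5/72)
4. C is the intersection of line MG and line AY ⇒ C = (69/64, -5/64)
through C parallel to MB: direction (1/4, 3/4); meets GY at V = (79/64, 25/64)
V = G + t·(Y−G) with t = 53/8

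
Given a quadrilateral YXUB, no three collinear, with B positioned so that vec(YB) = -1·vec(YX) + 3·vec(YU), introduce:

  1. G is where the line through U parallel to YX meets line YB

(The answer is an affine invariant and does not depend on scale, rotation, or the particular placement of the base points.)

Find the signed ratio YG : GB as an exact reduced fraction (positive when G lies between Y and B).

Assign Y = (0, 0), X = (1, 0), U = (0, 1), B = (-1, 3) — the answer is frame-independent, so this choice is without loss of generality.
1. G is where the line through U parallel to YX meets line YB ⇒ G = (-1/3, 1)
G = Y + t·(B−Y) with t = 1/3, so YG:GB = t:(1−t) = 1/3:2/3

YG:GB = 1/2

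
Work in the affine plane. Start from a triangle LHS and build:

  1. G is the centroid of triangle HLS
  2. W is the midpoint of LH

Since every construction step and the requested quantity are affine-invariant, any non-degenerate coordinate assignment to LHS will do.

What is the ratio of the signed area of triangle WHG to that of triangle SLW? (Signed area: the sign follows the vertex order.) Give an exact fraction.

Assign L = (0, 0), H = (1, 0), S = (0, 1) — the answer is frame-independent, so this choice is without loss of generality.
1. G is the centroid of triangle HLS ⇒ G = (1/3, 1/3)
2. W is the midpoint of LH ⇒ W = (1/2, 0)
2·[WHG] = 1/6, 2·[SLW] = 1/2
[WHG]:[SLW] = 1/6:1/2 = 1/3

[WHG]:[SLW] = 1/3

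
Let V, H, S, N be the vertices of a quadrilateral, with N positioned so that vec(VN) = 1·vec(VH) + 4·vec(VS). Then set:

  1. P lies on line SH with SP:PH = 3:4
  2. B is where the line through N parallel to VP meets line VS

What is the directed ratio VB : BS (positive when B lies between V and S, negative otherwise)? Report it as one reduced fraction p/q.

Work in coordinates with V = (0, 0), H = (1, 0), S = (0, 1), N = (1, 4).
1. P lies on line SH with SP:PH = 3:4 ⇒ P = (3/7, 4/7)
2. B is where the line through N parallel to VP meets line VS ⇒ B = (0, 8/3)
B = V + t·(S−V) with t = 8/3, so VB:BS = t:(1−t) = 8/3:-5/3

VB:BS = -8/5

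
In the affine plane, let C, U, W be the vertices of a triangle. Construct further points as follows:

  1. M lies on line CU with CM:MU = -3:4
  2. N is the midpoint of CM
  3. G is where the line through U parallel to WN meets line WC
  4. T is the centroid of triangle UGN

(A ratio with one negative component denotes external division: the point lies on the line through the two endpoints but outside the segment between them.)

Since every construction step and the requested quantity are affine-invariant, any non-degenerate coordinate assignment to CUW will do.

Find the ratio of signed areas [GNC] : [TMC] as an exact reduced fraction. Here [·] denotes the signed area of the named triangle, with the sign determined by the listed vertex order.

Assign C = (0, 0), U = (1, 0), W = (0, 1) — the answer is frame-independent, so this choice is without loss of generality.
1. M lies on line CU with CM:MU = -3:4 ⇒ M = (-3, 0)
2. N is the midpoint of CM ⇒ N = (-3/2, 0)
3. G is where the line through U parallel to WN meets line WC ⇒ G = (0, -2/3)
4. T is the centroid of triangle UGN ⇒ T = (-1/6, -2/9)
2·[GNC] = -1, 2·[TMC] = -2/3
[GNC]:[TMC] = -1:-2/3 = 3/2

[GNC]:[TMC] = 3/2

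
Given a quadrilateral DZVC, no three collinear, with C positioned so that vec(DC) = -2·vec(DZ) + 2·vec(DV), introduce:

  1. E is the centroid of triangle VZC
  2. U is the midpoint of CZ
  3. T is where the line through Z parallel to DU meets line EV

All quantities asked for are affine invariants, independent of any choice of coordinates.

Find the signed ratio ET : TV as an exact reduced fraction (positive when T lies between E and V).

ET:TV = -5/3

Work in coordinates with D = (0, 0), Z = (1, 0), V = (0, 1), C = (-2, 2).
1. E is the centroid of triangle VZC ⇒ E = (-1/3, 1)
2. U is the midpoint of CZ ⇒ U = (-1/2, 1)
3. T is where the line through Z parallel to DU meets line EV ⇒ T = (1/2, 1)
T = E + t·(V−E) with t = 5/2, so ET:TV = t:(1−t) = 5/2:-3/2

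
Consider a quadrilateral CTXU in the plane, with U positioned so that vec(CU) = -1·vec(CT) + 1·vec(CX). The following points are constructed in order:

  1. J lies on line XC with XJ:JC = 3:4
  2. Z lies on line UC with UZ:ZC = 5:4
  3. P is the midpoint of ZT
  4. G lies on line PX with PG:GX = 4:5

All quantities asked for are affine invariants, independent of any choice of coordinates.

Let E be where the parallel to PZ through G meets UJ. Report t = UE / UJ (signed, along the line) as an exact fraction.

Choose coordinates C = (0, 0), T = (1, 0), X = (0, 1), U = (-1, 1).
1. J lies on line XC with XJ:JC = 3:4 ⇒ J = (0, 4/7)
2. Z lies on line UC with UZ:ZC = 5:4 ⇒ Z = (-4/9, 4/9)
3. P is the midpoint of ZT ⇒ P = (5/18, 2/9)
4. G lies on line PX with PG:GX = 4:5 ⇒ G = (25/162, 46/81)
through G parallel to PZ: direction (-13/18, 2/9); meets UJ at E = (-4/11, 8/11)
E = U + t·(J−U) with t = 7/11

t = 7/11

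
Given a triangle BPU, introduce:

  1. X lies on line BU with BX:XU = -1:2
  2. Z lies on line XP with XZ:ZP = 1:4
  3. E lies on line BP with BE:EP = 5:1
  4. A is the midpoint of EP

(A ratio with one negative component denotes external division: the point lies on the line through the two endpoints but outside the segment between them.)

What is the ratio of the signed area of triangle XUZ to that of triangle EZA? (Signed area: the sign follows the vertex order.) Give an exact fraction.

[XUZ]:[EZA] = -6

Assign B = (0, 0), P = (1, 0), U = (0, 1) — the answer is frame-independent, so this choice is without loss of generality.
1. X lies on line BU with BX:XU = -1:2 ⇒ X = (0, -1)
2. Z lies on line XP with XZ:ZP = 1:4 ⇒ Z = (1/5, -4/5)
3. E lies on line BP with BE:EP = 5:1 ⇒ E = (5/6, 0)
4. A is the midpoint of EP ⇒ A = (11/12, 0)
2·[XUZ] = -2/5, 2·[EZA] = 1/15
[XUZ]:[EZA] = -2/5:1/15 = -6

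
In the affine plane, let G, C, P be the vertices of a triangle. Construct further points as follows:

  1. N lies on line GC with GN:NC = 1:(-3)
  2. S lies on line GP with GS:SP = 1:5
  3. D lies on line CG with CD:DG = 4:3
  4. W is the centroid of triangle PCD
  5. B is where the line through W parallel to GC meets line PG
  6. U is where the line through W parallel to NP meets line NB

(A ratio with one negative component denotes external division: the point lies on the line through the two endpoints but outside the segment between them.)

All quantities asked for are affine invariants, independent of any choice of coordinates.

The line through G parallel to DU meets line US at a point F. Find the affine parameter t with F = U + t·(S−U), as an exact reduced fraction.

Set G = (0, 0), C = (1, 0), P = (0, 1); any affine frame gives the same invariant.
1. N lies on line GC with GN:NC = 1:(-3) ⇒ N = (-1/2, 0)
2. S lies on line GP with GS:SP = 1:5 ⇒ S = (0, 1/6)
3. D lies on line CG with CD:DG = 4:3 ⇒ D = (3/7, 0)
4. W is the centroid of triangle PCD ⇒ W = (10/21, 1/3)
5. B is where the line through W parallel to GC meets line PG ⇒ B = (0, 1/3)
6. U is where the line through W parallel to NP meets line NB ⇒ U = (5/7, 17/21)
through G parallel to DU: direction (2/7, 17/21); meets US at F = (5/58, 85/348)
F = U + t·(S−U) with t = 51/58

t = 51/58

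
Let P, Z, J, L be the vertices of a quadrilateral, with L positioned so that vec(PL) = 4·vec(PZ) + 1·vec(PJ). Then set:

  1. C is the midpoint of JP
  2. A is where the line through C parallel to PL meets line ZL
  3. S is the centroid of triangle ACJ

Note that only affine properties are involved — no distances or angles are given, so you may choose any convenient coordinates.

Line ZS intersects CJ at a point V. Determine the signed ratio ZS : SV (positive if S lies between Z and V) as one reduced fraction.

Set P = (0, 0), Z = (1, 0), J = (0, 1), L = (4, 1); any affine frame gives the same invariant.
1. C is the midpoint of JP ⇒ C = (0, 1/2)
2. A is where the line through C parallel to PL meets line ZL ⇒ A = (10, 3)
3. S is the centroid of triangle ACJ ⇒ S = (10/3, 3/2)
line ZS meets CJ at V = (0, -9/14)
S = Z + t·(V−Z) with t = -7/3, so ZS:SV = -7/3:10/3

ZS:SV = -7/10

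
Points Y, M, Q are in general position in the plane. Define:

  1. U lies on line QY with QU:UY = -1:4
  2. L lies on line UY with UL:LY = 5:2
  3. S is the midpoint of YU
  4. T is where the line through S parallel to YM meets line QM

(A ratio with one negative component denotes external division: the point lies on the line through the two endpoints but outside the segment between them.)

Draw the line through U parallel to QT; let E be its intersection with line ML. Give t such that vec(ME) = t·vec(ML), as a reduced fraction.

Choose coordinates Y = (0, 0), M = (1, 0), Q = (0, 1).
1. U lies on line QY with QU:UY = -1:4 ⇒ U = (0, 4/3)
2. L lies on line UY with UL:LY = 5:2 ⇒ L = (0, 8/21)
3. S is the midpoint of YU ⇒ S = (0, 2/3)
4. T is where the line through S parallel to YM meets line QM ⇒ T = (1/3, 2/3)
through U parallel to QT: direction (1/3, -1/3); meets ML at E = (20/13, -8/39)
E = M + t·(L−M) with t = -7/13

t = -7/13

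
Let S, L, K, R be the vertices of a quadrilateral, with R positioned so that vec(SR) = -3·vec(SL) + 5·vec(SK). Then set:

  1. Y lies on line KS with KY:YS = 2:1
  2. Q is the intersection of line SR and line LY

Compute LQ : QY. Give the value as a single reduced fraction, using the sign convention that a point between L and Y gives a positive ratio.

LQ:QY = -5

Choose coordinates S = (0, 0), L = (1, 0), K = (0, 1), R = (-3, 5).
1. Y lies on line KS with KY:YS = 2:1 ⇒ Y = (0, 1/3)
2. Q is the intersection of line SR and line LY ⇒ Q = (-1/4, 5/12)
Q = L + t·(Y−L) with t = 5/4, so LQ:QY = t:(1−t) = 5/4:-1/4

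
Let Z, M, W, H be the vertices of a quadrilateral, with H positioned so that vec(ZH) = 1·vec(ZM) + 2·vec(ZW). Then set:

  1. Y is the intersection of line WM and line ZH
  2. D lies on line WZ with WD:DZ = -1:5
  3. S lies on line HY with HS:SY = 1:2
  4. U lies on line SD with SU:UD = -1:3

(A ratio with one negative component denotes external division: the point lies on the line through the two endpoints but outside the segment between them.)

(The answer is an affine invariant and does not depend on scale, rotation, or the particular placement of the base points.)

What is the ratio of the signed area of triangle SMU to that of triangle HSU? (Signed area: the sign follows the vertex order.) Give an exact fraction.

Work in coordinates with Z = (0, 0), M = (1, 0), W = (0, 1), H = (1, 2).
1. Y is the intersection of line WM and line ZH ⇒ Y = (1/3, 2/3)
2. D lies on line WZ with WD:DZ = -1:5 ⇒ D = (0, 5/4)
3. S lies on line HY with HS:SY = 1:2 ⇒ S = (7/9, 14/9)
4. U lies on line SD with SU:UD = -1:3 ⇒ U = (7/6, 41/24)
2·[SMU] = 23/36, 2·[HSU] = 5/36
[SMU]:[HSU] = 23/36:5/36 = 23/5

[SMU]:[HSU] = 23/5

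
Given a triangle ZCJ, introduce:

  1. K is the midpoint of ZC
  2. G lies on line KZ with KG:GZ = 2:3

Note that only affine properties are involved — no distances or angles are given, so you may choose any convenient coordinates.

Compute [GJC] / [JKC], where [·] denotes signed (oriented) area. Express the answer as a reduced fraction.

[GJC]:[JKC] = -7/5

Choose coordinates Z = (0, 0), C = (1, 0), J = (0, 1).
1. K is the midpoint of ZC ⇒ K = (1/2, 0)
2. G lies on line KZ with KG:GZ = 2:3 ⇒ G = (3/10, 0)
2·[GJC] = -7/10, 2·[JKC] = 1/2
[GJC]:[JKC] = -7/10:1/2 = -7/5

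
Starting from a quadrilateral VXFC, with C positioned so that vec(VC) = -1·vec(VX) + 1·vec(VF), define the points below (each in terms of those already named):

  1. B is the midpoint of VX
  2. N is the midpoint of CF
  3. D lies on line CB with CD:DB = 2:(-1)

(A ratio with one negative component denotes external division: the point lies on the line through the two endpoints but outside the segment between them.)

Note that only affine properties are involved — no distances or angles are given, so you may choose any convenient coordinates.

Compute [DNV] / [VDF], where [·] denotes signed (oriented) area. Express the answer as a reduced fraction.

Work in coordinates with V = (0, 0), X = (1, 0), F = (0, 1), C = (-1, 1).
1. B is the midpoint of VX ⇒ B = (1/2, 0)
2. N is the midpoint of CF ⇒ N = (-1/2, 1)
3. D lies on line CB with CD:DB = 2:(-1) ⇒ D = (2, -1)
2·[DNV] = 3/2, 2·[VDF] = 2
[DNV]:[VDF] = 3/2:2 = 3/4

[DNV]:[VDF] = 3/4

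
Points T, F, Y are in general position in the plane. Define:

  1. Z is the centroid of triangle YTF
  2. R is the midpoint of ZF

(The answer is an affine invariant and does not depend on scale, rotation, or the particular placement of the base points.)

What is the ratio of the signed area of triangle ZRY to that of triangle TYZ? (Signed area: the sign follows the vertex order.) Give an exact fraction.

Assign T = (0, 0), F = (1, 0), Y = (0, 1) — the answer is frame-independent, so this choice is without loss of generality.
1. Z is the centroid of triangle YTF ⇒ Z = (1/3, 1/3)
2. R is the midpoint of ZF ⇒ R = (2/3, 1/6)
2·[ZRY] = 1/6, 2·[TYZ] = -1/3
[ZRY]:[TYZ] = 1/6:-1/3 = -1/2

[ZRY]:[TYZ] = -1/2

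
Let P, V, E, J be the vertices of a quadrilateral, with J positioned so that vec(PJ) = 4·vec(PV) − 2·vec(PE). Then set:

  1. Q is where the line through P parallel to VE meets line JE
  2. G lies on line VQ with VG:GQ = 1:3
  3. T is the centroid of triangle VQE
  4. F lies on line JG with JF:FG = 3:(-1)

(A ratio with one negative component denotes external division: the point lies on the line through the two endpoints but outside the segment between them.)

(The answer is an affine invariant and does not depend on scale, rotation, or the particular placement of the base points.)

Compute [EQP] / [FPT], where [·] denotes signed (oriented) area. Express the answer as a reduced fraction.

[EQP]:[FPT] = 96/35

Choose coordinates P = (0, 0), V = (1, 0), E = (0, 1), J = (4, -2).
1. Q is where the line through P parallel to VE meets line JE ⇒ Q = (-4, 4)
2. G lies on line VQ with VG:GQ = 1:3 ⇒ G = (-1/4, 1)
3. T is the centroid of triangle VQE ⇒ T = (-1, 5/3)
4. F lies on line JG with JF:FG = 3:(-1) ⇒ F = (-19/8, 5/2)
2·[EQP] = 4, 2·[FPT] = 35/24
[EQP]:[FPT] = 4:35/24 = 96/35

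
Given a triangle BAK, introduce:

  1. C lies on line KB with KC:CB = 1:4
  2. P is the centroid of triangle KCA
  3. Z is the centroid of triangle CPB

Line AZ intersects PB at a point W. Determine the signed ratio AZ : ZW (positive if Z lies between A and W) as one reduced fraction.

AZ:ZW = -31/4

Assign B = (0, 0), A = (1, 0), K = (0, 1) — the answer is frame-independent, so this choice is without loss of generality.
1. C lies on line KB with KC:CB = 1:4 ⇒ C = (0, 4/5)
2. P is the centroid of triangle KCA ⇒ P = (1/3, 3/5)
3. Z is the centroid of triangle CPB ⇒ Z = (1/9, 7/15)
line AZ meets PB at W = (7/31, 63/155)
Z = A + t·(W−A) with t = 31/27, so AZ:ZW = 31/27:-4/27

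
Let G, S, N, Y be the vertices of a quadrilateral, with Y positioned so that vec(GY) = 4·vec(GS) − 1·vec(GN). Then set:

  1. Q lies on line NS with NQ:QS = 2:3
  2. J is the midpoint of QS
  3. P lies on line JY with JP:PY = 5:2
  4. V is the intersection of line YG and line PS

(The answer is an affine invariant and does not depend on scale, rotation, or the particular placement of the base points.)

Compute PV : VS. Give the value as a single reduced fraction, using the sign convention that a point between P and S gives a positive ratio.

PV:VS = -19/35

Set G = (0, 0), S = (1, 0), N = (0, 1), Y = (4, -1); any affine frame gives the same invariant.
1. Q lies on line NS with NQ:QS = 2:3 ⇒ Q = (2/5, 3/5)
2. J is the midpoint of QS ⇒ J = (7/10, 3/10)
3. P lies on line JY with JP:PY = 5:2 ⇒ P = (107/35, -22/35)
4. V is the intersection of line YG and line PS ⇒ V = (11/2, -11/8)
V = P + t·(S−P) with t = -19/16, so PV:VS = t:(1−t) = -19/16:35/16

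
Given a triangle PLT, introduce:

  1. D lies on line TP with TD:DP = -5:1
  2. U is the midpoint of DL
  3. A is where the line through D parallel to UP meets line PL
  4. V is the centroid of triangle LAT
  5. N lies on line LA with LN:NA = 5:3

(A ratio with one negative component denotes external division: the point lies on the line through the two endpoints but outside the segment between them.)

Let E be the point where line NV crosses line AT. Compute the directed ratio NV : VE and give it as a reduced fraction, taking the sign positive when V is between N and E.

Assign P = (0, 0), L = (1, 0), T = (0, 1) — the answer is frame-independent, so this choice is without loss of generality.
1. D lies on line TP with TD:DP = -5:1 ⇒ D = (0, -1/4)
2. U is the midpoint of DL ⇒ U = (1/2, -1/8)
3. A is where the line through D parallel to UP meets line PL ⇒ A = (-1, 0)
4. V is the centroid of triangle LAT ⇒ V = (0, 1/3)
5. N lies on line LA with LN:NA = 5:3 ⇒ N = (-1/4, 0)
line NV meets AT at E = (2, 3)
V = N + t·(E−N) with t = 1/9, so NV:VE = 1/9:8/9

NV:VE = 1/8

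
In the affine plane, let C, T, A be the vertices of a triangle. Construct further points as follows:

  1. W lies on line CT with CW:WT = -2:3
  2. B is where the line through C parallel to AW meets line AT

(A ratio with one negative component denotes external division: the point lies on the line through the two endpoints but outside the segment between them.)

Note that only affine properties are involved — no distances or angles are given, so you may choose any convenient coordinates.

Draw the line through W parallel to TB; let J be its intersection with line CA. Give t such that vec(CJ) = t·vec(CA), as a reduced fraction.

Assign C = (0, 0), T = (1, 0), A = (0, 1) — the answer is frame-independent, so this choice is without loss of generality.
1. W lies on line CT with CW:WT = -2:3 ⇒ W = (-2, 0)
2. B is where the line through C parallel to AW meets line AT ⇒ B = (2/3, 1/3)
through W parallel to TB: direction (-1/3, 1/3); meets CA at J = (0, -2)
J = C + t·(A−C) with t = -2

t = -2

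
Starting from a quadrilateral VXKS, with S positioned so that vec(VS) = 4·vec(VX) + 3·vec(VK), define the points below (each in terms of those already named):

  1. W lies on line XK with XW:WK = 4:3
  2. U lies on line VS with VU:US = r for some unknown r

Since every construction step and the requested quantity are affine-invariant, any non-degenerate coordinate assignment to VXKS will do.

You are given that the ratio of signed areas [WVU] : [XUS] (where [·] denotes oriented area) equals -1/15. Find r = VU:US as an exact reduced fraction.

Set V = (0, 0), X = (1, 0), K = (0, 1), S = (4, 3); any affine frame gives the same invariant.
1. W lies on line XK with XW:WK = 4:3 ⇒ W = (3/7, 4/7)
2. With VU:US = r, write λ = r/(r+1) so U = V + λ·(S−V); U is affine-linear in λ
Every point depending on U is an affine combination of U and λ-independent points, so each such coordinate is linear in λ; the λ² term in each signed area is a multiple of (S−V)×(S−V) = 0, so 2·[WVU] and 2·[XUS] are each linear in λ. Evaluating at λ=0 and λ=1:
  2·[WVU] = λ,   2·[XUS] = 3·λ − 3
So [WVU]:[XUS] = (λ) / (3·λ − 3). Setting this equal to -1/15:
  λ = -1/15·(3·λ − 3)  ⇒  λ = 1/6
Then r = λ/(1−λ) = (1/6)/(5/6) = 1/5. Check: with r = 1/5, U = (2/3, 1/2) and [WVU]:[XUS] = -1/15 as required.

r = 1/5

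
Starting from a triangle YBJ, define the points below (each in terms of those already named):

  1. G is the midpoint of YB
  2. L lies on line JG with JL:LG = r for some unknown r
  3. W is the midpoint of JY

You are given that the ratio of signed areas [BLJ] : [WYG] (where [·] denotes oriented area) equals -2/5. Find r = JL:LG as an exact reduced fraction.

Set Y = (0, 0), B = (1, 0), J = (0, 1); any affine frame gives the same invariant.
1. G is the midpoint of YB ⇒ G = (1/2, 0)
2. With JL:LG = r, write λ = r/(r+1) so L = J + λ·(G−J); L is affine-linear in λ
3. W is the midpoint of JY ⇒ W = (0, 1/2)
Every point depending on L is an affine combination of L and λ-independent points, so each such coordinate is linear in λ; the λ² term in each signed area is a multiple of (G−J)×(G−J) = 0, so 2·[BLJ] and 2·[WYG] are each linear in λ. Evaluating at λ=0 and λ=1:
  2·[BLJ] = -1/2·λ,   2·[WYG] = 1/4
So [BLJ]:[WYG] = (-1/2·λ) / (1/4). Setting this equal to -2/5:
  -1/2·λ = -2/5·(1/4)  ⇒  λ = 1/5
Then r = λ/(1−λ) = (1/5)/(4/5) = 1/4. Check: with r = 1/4, L = (1/10, 4/5) and [BLJ]:[WYG] = -2/5 as required.

r = 1/4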